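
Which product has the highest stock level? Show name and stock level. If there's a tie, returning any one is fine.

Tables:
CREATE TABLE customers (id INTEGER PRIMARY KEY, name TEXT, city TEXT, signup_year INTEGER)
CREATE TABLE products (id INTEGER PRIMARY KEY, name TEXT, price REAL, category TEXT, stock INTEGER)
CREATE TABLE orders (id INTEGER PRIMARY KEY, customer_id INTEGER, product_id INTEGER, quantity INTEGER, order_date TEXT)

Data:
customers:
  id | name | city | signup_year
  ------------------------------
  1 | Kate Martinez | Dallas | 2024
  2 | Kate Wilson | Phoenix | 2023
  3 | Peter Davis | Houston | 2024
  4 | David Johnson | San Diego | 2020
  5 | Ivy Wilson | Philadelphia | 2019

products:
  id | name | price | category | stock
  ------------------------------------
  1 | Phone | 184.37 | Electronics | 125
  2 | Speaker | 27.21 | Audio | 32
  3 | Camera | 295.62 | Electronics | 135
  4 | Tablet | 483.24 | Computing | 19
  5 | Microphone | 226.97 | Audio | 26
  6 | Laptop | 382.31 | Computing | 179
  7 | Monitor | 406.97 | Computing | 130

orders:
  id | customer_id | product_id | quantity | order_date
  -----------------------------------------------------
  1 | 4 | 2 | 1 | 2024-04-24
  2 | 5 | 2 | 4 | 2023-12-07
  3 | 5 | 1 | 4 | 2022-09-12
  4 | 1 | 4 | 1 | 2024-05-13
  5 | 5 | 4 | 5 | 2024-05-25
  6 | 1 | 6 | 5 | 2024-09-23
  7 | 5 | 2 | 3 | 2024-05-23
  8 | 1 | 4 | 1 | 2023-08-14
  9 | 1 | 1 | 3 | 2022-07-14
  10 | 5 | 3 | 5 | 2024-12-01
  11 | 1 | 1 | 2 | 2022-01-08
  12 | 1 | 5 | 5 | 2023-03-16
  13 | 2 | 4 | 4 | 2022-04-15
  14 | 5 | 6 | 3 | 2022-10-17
SELECT name, stock FROM products ORDER BY stock DESC LIMIT 1

Execution result:
name | stock
Laptop | 179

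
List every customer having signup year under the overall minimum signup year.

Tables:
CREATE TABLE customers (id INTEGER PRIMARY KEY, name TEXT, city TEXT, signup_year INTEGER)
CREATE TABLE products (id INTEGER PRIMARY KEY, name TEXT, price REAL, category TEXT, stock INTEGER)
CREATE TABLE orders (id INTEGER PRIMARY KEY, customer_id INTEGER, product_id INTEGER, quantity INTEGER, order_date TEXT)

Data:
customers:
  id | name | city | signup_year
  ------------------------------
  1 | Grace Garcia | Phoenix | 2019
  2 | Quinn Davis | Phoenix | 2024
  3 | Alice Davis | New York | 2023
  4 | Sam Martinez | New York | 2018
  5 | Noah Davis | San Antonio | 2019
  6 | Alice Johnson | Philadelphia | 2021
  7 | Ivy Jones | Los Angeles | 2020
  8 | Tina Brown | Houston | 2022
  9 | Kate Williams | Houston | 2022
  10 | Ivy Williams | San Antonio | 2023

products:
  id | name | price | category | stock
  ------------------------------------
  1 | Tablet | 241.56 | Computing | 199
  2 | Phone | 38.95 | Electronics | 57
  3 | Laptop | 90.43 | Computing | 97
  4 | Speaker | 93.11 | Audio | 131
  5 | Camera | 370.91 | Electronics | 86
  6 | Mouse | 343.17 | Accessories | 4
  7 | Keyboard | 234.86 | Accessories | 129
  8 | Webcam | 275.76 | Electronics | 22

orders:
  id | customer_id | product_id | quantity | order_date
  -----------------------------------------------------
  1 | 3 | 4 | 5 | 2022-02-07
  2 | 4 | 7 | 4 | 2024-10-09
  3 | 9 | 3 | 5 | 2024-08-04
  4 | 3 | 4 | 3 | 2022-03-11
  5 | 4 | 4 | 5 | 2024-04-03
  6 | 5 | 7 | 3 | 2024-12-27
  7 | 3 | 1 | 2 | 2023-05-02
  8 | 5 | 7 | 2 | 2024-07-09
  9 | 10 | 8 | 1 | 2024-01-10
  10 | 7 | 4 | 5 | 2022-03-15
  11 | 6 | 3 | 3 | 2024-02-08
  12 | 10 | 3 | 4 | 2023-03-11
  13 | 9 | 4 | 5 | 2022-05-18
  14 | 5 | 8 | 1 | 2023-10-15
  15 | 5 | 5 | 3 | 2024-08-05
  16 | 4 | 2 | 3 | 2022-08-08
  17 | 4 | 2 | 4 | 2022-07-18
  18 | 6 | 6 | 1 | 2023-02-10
SELECT name, signup_year FROM customers WHERE signup_year < (SELECT MIN(signup_year) FROM customers)

Execution result:
(no rows)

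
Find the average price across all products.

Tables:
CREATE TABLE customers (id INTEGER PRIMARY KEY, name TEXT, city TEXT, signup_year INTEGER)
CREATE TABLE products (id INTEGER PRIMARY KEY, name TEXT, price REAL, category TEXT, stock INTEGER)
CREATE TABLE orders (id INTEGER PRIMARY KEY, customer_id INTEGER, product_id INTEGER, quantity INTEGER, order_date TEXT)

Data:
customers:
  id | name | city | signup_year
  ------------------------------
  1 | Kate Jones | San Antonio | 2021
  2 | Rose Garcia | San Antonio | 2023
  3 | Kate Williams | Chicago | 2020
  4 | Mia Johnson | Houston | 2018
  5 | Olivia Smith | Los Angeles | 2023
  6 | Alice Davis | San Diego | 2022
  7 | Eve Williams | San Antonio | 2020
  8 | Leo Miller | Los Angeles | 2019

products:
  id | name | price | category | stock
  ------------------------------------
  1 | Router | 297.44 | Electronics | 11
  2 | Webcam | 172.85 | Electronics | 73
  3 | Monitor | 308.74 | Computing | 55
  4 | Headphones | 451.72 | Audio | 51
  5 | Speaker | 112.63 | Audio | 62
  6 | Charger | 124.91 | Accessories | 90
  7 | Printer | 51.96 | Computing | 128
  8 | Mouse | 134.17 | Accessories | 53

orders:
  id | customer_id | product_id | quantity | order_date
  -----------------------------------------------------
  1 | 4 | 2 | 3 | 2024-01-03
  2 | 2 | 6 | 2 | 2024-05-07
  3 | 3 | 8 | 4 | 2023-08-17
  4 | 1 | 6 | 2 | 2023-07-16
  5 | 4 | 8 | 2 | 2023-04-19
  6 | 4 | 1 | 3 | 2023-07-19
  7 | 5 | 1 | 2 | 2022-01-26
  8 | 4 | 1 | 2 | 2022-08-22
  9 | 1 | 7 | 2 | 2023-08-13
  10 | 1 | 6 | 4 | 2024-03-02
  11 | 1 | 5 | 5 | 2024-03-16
SELECT AVG(price) FROM products

Execution result:
206.80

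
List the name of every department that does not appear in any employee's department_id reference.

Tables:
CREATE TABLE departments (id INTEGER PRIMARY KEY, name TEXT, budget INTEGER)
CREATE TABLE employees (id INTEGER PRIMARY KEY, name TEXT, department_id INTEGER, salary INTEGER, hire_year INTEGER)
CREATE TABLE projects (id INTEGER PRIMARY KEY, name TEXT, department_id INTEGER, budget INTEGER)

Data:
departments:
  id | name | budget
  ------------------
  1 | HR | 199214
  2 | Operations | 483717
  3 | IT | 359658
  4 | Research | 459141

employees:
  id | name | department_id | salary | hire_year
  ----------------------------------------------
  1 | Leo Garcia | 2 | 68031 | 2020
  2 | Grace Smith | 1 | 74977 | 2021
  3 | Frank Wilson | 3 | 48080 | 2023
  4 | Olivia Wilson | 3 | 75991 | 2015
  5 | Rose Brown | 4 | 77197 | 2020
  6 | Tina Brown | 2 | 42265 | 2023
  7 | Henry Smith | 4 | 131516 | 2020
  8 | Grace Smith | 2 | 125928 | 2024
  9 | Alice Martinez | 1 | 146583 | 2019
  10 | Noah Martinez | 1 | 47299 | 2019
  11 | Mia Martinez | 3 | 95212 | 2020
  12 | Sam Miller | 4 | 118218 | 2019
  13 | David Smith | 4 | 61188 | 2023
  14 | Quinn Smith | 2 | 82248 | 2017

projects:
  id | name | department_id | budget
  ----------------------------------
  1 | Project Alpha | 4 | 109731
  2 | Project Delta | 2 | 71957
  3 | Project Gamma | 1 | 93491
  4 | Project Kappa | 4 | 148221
SELECT p.name FROM departments p LEFT JOIN employees c ON c.department_id = p.id WHERE c.id IS NULL

Execution result:
(no rows)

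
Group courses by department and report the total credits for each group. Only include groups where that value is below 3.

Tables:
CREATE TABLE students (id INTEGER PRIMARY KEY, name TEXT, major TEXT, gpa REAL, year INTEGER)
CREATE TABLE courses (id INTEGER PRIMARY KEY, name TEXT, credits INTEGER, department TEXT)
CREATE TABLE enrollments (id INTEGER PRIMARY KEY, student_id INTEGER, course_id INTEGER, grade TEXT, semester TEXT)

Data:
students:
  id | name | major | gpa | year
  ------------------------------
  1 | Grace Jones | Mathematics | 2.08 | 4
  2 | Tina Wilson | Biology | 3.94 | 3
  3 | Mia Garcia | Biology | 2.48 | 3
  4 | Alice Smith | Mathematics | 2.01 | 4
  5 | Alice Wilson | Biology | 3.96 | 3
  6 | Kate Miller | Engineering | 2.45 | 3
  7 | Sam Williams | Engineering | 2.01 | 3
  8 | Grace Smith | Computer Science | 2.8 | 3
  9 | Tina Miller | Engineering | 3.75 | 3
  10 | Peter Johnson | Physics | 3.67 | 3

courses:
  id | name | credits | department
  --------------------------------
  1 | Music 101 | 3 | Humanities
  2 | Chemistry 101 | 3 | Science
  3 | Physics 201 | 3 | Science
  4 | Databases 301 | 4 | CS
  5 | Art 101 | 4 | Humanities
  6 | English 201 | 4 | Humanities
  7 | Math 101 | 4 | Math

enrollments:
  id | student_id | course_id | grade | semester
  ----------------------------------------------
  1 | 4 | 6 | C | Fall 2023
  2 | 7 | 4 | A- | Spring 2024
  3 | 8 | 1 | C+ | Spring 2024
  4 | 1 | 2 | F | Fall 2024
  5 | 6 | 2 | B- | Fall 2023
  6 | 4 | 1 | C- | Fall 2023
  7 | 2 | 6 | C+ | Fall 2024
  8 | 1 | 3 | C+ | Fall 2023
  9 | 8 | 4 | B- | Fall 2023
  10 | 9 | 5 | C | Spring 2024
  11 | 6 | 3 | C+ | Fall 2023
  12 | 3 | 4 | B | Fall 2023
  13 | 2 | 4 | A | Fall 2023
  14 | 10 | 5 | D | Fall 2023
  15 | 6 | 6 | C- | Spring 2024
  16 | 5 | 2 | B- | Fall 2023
SELECT department, SUM(credits) AS sum_credits FROM courses GROUP BY department HAVING SUM(credits) < 3

Execution result:
(no rows)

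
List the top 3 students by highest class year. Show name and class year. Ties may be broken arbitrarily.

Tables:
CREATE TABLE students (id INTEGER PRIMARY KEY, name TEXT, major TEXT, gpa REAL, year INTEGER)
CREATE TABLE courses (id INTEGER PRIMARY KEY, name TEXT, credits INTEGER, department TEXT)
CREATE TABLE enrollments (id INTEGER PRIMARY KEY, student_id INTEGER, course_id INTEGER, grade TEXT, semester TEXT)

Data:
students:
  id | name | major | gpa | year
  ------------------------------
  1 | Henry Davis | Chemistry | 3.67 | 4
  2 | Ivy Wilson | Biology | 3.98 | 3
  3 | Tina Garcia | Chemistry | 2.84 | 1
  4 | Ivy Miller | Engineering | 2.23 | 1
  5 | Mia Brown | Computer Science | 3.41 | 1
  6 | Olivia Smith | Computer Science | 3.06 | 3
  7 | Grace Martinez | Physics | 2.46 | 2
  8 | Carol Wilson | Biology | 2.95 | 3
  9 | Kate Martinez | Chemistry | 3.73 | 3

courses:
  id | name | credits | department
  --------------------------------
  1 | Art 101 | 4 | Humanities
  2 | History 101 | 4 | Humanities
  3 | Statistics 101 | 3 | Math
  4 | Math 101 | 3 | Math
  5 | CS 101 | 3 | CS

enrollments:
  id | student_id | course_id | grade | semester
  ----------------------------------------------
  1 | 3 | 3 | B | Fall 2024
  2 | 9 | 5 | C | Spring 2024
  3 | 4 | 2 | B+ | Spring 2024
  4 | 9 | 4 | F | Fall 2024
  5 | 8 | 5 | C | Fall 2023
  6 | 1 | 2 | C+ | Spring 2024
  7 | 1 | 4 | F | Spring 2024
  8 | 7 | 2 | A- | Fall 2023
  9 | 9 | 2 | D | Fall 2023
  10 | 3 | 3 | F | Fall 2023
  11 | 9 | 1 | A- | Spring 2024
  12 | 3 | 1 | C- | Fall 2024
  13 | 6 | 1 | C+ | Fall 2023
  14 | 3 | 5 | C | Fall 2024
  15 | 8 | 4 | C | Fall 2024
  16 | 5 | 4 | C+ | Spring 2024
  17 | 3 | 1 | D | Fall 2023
SELECT name, year FROM students ORDER BY year DESC LIMIT 3

Execution result:
name | year
Henry Davis | 4
Ivy Wilson | 3
Olivia Smith | 3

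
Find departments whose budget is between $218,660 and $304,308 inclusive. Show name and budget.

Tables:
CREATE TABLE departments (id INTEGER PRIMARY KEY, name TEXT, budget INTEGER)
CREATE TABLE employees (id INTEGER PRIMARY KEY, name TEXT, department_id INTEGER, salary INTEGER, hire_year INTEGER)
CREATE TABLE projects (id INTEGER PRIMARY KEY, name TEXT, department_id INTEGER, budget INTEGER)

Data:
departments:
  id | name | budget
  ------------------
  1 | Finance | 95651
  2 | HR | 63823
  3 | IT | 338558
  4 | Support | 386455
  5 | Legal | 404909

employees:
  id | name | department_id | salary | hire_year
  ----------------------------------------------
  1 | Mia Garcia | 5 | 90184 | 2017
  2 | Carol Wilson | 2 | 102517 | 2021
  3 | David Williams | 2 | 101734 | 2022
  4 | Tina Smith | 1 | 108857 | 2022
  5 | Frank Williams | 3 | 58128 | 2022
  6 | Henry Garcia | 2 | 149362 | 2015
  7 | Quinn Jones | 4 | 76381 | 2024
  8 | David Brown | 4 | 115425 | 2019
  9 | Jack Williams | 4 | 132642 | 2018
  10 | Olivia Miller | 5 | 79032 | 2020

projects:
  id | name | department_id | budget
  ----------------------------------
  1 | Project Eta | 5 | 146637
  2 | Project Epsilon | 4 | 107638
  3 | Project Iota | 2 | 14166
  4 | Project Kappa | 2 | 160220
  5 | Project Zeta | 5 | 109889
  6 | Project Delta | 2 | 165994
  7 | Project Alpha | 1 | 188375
SELECT name, budget FROM departments WHERE budget BETWEEN 218660 AND 304308

Execution result:
(no rows)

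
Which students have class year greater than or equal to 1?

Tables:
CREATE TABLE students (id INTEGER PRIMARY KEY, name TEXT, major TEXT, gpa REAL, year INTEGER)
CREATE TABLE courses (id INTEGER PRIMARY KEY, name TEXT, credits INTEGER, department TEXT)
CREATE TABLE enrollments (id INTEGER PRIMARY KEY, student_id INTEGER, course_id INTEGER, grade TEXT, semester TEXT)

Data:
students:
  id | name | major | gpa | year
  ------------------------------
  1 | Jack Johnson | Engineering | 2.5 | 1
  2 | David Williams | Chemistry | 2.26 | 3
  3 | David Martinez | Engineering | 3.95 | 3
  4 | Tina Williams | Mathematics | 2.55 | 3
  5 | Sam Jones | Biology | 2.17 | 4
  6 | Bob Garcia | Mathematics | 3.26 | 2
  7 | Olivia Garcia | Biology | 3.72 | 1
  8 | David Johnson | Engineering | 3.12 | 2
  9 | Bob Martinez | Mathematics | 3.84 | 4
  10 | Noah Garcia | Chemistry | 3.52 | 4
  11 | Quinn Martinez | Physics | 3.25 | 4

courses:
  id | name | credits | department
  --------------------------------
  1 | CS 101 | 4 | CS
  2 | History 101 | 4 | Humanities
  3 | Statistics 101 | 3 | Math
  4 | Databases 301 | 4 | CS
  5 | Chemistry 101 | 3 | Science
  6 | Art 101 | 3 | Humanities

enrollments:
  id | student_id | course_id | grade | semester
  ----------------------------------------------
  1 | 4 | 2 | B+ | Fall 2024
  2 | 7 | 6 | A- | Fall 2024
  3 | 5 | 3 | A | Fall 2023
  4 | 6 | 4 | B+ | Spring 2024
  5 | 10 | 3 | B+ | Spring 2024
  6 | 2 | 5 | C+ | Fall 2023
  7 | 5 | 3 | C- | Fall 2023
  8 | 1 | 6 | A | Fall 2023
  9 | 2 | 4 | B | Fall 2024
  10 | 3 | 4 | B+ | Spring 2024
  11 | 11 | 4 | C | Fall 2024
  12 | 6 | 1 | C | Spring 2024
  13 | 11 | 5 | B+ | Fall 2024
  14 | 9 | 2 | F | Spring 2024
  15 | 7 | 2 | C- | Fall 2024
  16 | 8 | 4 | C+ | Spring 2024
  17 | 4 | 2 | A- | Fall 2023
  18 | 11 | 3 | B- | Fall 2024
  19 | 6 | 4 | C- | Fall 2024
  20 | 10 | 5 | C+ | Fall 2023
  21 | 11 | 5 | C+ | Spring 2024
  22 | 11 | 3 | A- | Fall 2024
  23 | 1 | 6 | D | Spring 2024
SELECT name, year FROM students WHERE year >= 1

Execution result:
name | year
Jack Johnson | 1
David Williams | 3
David Martinez | 3
Tina Williams | 3
Sam Jones | 4
Bob Garcia | 2
Olivia Garcia | 1
David Johnson | 2
Bob Martinez | 4
Noah Garcia | 4
Quinn Martinez | 4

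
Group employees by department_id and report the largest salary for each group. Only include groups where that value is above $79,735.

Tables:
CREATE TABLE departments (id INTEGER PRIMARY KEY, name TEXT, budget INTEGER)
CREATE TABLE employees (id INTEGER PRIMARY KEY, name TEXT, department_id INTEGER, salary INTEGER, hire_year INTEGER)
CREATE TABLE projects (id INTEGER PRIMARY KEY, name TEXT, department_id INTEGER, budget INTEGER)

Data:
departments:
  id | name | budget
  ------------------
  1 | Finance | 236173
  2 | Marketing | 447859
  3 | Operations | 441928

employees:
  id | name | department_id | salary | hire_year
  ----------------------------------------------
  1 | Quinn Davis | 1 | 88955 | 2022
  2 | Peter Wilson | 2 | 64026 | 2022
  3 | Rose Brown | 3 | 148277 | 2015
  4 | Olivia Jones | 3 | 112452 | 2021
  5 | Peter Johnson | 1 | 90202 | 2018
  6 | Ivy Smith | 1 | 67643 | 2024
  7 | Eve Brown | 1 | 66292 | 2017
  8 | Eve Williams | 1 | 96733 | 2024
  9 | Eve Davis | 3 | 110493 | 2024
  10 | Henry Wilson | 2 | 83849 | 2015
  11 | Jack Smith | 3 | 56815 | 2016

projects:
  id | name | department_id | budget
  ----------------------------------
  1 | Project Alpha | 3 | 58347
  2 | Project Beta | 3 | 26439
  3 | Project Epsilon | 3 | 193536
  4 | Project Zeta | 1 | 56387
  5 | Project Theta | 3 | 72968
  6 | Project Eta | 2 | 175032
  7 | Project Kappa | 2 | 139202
SELECT department_id, MAX(salary) AS max_salary FROM employees GROUP BY department_id HAVING MAX(salary) > 79735

Execution result:
department_id | max_salary
1 | 96733
2 | 83849
3 | 148277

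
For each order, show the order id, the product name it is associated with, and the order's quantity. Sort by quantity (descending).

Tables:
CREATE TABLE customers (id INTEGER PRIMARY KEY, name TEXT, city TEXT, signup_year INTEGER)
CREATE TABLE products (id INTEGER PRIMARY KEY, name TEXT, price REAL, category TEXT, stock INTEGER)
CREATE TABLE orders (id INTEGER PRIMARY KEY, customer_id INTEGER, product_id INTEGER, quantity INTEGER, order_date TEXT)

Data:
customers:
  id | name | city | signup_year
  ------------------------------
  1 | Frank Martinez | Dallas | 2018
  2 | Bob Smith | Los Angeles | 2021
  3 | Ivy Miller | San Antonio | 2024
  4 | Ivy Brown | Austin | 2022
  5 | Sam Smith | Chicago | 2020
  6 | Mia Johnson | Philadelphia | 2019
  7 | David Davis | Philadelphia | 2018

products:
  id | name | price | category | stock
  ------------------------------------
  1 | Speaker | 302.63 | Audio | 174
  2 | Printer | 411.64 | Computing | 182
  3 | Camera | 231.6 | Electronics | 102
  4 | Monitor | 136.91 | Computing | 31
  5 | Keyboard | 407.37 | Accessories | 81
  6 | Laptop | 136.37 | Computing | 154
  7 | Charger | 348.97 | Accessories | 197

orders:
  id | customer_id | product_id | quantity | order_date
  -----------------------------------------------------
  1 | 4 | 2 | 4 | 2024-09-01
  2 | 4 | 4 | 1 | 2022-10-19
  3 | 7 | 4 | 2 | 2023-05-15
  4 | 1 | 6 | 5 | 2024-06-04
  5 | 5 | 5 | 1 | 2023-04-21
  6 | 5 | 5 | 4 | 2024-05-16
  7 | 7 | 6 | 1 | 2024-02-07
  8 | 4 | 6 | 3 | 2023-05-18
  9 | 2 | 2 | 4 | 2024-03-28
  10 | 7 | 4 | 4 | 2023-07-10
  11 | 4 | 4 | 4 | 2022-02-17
SELECT c.id, p.name AS product, c.quantity FROM orders c JOIN products p ON c.product_id = p.id ORDER BY c.quantity DESC

Execution result:
id | product | quantity
4 | Laptop | 5
1 | Printer | 4
6 | Keyboard | 4
9 | Printer | 4
10 | Monitor | 4
11 | Monitor | 4
8 | Laptop | 3
3 | Monitor | 2
2 | Monitor | 1
5 | Keyboard | 1
7 | Laptop | 1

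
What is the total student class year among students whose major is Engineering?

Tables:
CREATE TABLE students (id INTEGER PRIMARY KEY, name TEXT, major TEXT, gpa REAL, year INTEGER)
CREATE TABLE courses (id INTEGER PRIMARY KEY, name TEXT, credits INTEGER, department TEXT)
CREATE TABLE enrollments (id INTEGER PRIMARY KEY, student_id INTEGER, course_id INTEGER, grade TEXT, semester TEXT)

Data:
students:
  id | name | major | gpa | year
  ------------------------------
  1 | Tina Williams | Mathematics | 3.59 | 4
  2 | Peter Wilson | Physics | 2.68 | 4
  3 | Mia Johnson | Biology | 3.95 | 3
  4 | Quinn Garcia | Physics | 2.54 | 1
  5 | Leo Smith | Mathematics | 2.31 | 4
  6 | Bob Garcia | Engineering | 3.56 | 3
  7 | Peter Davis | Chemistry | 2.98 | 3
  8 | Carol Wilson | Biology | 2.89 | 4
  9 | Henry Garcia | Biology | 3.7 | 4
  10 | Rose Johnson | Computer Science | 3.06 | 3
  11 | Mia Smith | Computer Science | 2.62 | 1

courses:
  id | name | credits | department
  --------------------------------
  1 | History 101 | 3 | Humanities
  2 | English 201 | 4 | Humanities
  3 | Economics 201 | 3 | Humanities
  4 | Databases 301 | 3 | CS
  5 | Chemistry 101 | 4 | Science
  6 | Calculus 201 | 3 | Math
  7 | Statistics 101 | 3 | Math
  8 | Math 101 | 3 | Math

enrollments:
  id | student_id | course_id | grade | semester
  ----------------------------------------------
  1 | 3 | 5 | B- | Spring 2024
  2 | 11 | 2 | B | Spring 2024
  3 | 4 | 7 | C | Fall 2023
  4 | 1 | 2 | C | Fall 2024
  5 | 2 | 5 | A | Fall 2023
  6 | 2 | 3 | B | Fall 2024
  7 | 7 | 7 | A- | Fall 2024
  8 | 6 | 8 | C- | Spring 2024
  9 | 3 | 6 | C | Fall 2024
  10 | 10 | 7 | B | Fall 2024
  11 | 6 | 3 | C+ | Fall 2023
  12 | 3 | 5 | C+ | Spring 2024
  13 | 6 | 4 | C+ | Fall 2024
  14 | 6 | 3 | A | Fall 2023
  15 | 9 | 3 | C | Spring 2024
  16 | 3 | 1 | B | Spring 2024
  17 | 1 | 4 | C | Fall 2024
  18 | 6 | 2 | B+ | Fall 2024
SELECT SUM(year) FROM students WHERE major = 'Engineering'

Execution result:
3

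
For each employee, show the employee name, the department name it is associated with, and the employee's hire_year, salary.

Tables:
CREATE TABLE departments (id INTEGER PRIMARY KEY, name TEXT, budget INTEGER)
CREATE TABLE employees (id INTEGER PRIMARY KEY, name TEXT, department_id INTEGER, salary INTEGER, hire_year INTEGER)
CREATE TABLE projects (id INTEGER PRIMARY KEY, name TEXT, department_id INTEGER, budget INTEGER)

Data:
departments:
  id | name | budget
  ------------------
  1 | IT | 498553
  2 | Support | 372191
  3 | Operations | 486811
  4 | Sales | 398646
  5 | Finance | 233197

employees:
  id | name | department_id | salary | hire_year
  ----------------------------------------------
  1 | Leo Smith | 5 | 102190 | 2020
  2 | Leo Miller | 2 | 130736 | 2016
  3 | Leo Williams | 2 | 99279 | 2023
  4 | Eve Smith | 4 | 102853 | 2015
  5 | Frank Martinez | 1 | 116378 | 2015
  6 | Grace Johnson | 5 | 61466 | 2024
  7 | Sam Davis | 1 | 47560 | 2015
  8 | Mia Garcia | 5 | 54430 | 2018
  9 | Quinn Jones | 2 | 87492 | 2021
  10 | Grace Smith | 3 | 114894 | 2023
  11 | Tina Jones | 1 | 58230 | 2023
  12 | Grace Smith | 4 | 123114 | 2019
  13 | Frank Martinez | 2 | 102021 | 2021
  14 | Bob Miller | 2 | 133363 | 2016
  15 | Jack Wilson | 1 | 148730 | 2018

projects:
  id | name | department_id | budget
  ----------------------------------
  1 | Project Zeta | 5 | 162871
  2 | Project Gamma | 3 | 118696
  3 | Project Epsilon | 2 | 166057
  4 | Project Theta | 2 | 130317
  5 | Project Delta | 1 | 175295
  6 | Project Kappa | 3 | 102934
SELECT c.name, p.name AS department, c.hire_year, c.salary FROM employees c JOIN departments p ON c.department_id = p.id

Execution result:
name | department | hire_year | salary
Leo Smith | Finance | 2020 | 102190
Leo Miller | Support | 2016 | 130736
Leo Williams | Support | 2023 | 99279
Eve Smith | Sales | 2015 | 102853
Frank Martinez | IT | 2015 | 116378
Grace Johnson | Finance | 2024 | 61466
Sam Davis | IT | 2015 | 47560
Mia Garcia | Finance | 2018 | 54430
Quinn Jones | Support | 2021 | 87492
Grace Smith | Operations | 2023 | 114894
Tina Jones | IT | 2023 | 58230
Grace Smith | Sales | 2019 | 123114
Frank Martinez | Support | 2021 | 102021
Bob Miller | Support | 2016 | 133363
Jack Wilson | IT | 2018 | 148730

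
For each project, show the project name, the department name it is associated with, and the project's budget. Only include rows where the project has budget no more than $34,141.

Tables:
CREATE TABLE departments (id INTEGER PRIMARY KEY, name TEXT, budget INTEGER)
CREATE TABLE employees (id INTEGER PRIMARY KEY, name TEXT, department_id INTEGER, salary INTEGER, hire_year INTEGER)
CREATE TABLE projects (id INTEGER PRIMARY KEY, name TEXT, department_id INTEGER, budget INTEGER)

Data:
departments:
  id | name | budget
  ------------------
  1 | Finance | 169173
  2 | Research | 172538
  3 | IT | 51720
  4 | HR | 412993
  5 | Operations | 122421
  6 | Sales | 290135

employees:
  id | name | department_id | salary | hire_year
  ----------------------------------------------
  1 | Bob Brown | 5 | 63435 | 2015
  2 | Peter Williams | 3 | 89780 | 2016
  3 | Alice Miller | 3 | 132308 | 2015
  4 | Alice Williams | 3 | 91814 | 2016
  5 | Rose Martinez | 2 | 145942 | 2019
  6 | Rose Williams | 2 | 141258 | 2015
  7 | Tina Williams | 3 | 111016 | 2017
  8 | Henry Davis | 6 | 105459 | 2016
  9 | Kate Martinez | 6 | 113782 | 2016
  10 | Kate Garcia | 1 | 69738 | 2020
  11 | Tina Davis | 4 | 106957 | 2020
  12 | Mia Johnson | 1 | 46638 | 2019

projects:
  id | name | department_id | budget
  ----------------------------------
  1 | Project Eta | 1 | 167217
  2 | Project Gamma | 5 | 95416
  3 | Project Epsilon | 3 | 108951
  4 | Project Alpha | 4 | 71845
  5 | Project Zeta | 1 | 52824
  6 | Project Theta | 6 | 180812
SELECT c.name, p.name AS department, c.budget FROM projects c JOIN departments p ON c.department_id = p.id WHERE c.budget <= 34141

Execution result:
(no rows)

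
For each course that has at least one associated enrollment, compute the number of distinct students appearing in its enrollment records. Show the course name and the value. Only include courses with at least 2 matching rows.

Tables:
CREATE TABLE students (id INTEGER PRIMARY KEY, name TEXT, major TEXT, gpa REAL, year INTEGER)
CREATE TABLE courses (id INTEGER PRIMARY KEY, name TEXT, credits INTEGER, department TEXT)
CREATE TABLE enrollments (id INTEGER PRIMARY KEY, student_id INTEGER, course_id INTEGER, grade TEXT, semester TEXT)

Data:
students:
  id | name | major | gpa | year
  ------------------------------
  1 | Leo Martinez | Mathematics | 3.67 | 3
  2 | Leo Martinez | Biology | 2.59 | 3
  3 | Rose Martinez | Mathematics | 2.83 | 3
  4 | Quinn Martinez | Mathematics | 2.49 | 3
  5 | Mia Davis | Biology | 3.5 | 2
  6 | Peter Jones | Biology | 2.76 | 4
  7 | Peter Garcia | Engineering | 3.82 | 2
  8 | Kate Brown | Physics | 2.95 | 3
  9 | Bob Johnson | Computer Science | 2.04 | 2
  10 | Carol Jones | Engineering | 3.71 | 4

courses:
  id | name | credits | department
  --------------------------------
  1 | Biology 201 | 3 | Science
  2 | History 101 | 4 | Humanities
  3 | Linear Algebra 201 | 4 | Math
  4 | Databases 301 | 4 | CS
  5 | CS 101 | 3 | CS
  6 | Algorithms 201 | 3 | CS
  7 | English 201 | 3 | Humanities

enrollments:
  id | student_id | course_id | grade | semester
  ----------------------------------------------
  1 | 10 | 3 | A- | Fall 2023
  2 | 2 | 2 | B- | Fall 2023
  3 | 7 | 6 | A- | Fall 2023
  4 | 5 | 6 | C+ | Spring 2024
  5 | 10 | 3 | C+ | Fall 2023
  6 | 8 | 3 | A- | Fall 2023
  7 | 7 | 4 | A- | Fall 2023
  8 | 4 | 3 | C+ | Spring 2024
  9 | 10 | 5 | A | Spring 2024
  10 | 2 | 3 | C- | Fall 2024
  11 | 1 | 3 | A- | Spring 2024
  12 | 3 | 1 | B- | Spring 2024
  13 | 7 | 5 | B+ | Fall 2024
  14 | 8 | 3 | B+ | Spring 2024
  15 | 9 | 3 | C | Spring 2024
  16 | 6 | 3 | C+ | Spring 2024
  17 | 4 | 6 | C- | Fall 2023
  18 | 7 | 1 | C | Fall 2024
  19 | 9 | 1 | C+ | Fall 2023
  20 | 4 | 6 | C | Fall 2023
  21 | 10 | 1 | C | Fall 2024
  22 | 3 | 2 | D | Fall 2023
SELECT p.name, COUNT(DISTINCT c.student_id) AS distinct_student_count FROM enrollments c JOIN courses p ON c.course_id = p.id GROUP BY p.id, p.name HAVING COUNT(*) >= 2

Execution result:
name | distinct_student_count
Biology 201 | 4
History 101 | 2
Linear Algebra 201 | 7
CS 101 | 2
Algorithms 201 | 3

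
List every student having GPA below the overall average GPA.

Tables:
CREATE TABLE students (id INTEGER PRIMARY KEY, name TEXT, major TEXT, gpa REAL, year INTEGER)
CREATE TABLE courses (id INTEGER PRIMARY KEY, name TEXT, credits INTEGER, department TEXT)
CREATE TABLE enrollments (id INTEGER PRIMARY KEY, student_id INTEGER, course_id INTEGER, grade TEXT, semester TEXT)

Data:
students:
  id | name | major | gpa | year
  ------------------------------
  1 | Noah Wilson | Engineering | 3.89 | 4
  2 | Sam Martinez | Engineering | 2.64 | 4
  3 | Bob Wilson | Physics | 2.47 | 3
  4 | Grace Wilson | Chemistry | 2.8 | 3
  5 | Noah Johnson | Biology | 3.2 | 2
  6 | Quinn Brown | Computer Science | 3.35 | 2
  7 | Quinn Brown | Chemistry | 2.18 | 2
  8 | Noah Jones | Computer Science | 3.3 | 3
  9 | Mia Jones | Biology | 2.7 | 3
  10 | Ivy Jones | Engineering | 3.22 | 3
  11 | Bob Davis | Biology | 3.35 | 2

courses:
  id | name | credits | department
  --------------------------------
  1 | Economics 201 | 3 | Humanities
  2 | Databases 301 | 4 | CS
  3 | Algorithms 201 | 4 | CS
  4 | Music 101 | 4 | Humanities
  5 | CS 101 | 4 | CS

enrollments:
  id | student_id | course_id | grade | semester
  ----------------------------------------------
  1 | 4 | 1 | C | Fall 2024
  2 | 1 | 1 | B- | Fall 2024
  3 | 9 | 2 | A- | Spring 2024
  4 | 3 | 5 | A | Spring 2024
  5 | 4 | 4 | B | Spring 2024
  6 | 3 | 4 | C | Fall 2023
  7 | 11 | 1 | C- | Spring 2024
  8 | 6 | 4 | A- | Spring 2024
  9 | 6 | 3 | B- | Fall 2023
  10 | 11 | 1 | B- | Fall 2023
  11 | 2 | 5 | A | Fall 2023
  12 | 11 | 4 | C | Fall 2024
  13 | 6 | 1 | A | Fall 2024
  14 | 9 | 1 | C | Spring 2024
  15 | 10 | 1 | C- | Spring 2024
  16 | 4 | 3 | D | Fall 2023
SELECT name, gpa FROM students WHERE gpa < (SELECT AVG(gpa) FROM students)

Execution result:
name | gpa
Sam Martinez | 2.64
Bob Wilson | 2.47
Grace Wilson | 2.80
Quinn Brown | 2.18
Mia Jones | 2.70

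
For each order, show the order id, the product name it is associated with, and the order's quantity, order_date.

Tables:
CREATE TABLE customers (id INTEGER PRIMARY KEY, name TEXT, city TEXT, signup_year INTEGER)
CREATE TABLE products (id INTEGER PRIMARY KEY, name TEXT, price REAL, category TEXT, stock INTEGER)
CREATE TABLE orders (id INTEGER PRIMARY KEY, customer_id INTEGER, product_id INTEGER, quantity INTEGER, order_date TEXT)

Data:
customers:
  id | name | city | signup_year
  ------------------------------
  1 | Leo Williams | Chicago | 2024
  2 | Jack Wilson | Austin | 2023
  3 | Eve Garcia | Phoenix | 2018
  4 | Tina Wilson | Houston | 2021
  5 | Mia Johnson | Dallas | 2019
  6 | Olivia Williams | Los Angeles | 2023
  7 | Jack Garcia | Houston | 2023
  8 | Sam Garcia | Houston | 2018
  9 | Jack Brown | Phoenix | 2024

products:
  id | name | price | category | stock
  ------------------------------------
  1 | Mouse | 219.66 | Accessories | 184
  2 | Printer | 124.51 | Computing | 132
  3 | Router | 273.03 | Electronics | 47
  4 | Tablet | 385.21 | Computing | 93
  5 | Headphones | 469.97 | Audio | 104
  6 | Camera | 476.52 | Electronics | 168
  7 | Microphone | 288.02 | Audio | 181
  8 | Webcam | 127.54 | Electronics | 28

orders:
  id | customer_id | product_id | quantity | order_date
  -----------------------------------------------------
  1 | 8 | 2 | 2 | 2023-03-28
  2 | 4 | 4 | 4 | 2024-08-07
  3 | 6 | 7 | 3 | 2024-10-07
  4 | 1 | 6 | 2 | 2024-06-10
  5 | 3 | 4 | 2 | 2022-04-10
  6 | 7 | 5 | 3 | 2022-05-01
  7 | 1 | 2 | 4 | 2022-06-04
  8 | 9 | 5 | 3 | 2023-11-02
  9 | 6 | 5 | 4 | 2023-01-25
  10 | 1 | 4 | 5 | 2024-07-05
SELECT c.id, p.name AS product, c.quantity, c.order_date FROM orders c JOIN products p ON c.product_id = p.id

Execution result:
id | product | quantity | order_date
1 | Printer | 2 | 2023-03-28
2 | Tablet | 4 | 2024-08-07
3 | Microphone | 3 | 2024-10-07
4 | Camera | 2 | 2024-06-10
5 | Tablet | 2 | 2022-04-10
6 | Headphones | 3 | 2022-05-01
7 | Printer | 4 | 2022-06-04
8 | Headphones | 3 | 2023-11-02
9 | Headphones | 4 | 2023-01-25
10 | Tablet | 5 | 2024-07-05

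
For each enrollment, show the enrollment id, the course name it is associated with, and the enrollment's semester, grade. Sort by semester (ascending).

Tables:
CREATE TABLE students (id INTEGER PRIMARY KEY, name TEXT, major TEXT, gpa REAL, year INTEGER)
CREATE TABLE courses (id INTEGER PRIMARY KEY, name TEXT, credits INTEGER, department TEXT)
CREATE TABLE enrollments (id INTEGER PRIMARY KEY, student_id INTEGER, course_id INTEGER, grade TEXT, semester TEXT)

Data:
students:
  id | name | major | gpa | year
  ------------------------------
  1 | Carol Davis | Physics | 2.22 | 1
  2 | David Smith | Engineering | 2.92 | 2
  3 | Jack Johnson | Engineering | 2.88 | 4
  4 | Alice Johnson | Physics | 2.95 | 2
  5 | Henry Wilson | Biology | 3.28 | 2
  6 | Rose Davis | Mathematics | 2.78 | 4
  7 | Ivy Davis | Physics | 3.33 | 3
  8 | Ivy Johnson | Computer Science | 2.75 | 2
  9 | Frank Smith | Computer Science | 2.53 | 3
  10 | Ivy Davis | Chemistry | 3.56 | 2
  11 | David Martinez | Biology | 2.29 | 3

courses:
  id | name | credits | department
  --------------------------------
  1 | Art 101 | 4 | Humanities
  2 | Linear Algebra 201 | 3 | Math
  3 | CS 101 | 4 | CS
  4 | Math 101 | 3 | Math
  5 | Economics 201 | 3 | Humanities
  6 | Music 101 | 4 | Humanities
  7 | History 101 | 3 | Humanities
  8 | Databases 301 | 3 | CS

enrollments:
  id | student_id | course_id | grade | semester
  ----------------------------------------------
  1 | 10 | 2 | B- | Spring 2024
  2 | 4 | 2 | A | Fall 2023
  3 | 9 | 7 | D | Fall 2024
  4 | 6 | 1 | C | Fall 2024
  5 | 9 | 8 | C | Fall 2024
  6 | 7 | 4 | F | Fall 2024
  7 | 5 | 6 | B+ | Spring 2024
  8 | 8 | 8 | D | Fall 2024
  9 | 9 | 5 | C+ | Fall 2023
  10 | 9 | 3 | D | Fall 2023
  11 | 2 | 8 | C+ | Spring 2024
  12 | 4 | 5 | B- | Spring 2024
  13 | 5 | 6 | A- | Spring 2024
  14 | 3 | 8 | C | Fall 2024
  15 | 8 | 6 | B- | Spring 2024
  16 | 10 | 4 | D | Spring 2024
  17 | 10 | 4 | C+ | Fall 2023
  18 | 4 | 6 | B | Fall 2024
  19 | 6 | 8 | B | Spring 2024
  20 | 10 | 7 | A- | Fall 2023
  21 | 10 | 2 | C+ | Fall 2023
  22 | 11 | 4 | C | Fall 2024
SELECT c.id, p.name AS course, c.semester, c.grade FROM enrollments c JOIN courses p ON c.course_id = p.id ORDER BY c.semester ASC

Execution result:
id | course | semester | grade
2 | Linear Algebra 201 | Fall 2023 | A
9 | Economics 201 | Fall 2023 | C+
10 | CS 101 | Fall 2023 | D
17 | Math 101 | Fall 2023 | C+
20 | History 101 | Fall 2023 | A-
21 | Linear Algebra 201 | Fall 2023 | C+
3 | History 101 | Fall 2024 | D
4 | Art 101 | Fall 2024 | C
5 | Databases 301 | Fall 2024 | C
6 | Math 101 | Fall 2024 | F
8 | Databases 301 | Fall 2024 | D
14 | Databases 301 | Fall 2024 | C
18 | Music 101 | Fall 2024 | B
22 | Math 101 | Fall 2024 | C
1 | Linear Algebra 201 | Spring 2024 | B-
7 | Music 101 | Spring 2024 | B+
11 | Databases 301 | Spring 2024 | C+
12 | Economics 201 | Spring 2024 | B-
13 | Music 101 | Spring 2024 | A-
15 | Music 101 | Spring 2024 | B-
16 | Math 101 | Spring 2024 | D
19 | Databases 301 | Spring 2024 | B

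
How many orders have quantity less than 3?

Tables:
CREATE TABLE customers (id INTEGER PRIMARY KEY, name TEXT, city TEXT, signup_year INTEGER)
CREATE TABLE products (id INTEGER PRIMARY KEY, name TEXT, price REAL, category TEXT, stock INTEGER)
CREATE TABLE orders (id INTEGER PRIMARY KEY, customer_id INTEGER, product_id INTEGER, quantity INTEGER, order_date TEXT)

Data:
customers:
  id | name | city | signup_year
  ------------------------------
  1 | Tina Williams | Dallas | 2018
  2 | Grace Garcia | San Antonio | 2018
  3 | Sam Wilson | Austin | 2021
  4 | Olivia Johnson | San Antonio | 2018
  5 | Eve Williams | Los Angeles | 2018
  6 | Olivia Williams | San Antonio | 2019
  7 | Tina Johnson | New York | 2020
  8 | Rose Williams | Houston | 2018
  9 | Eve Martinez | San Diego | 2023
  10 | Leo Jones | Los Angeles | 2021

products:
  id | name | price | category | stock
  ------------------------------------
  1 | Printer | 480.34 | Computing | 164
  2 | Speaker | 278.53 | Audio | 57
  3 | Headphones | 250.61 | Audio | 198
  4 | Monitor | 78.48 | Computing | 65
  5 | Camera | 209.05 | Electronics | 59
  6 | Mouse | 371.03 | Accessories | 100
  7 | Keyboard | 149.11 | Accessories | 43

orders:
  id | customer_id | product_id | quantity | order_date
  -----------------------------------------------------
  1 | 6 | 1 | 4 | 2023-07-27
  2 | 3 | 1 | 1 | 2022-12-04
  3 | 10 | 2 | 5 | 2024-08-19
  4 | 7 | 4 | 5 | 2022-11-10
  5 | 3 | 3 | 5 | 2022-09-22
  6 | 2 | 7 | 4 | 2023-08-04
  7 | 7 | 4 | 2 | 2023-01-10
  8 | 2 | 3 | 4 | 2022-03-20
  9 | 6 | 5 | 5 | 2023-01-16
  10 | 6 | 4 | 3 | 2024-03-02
SELECT COUNT(*) FROM orders WHERE quantity < 3

Execution result:
2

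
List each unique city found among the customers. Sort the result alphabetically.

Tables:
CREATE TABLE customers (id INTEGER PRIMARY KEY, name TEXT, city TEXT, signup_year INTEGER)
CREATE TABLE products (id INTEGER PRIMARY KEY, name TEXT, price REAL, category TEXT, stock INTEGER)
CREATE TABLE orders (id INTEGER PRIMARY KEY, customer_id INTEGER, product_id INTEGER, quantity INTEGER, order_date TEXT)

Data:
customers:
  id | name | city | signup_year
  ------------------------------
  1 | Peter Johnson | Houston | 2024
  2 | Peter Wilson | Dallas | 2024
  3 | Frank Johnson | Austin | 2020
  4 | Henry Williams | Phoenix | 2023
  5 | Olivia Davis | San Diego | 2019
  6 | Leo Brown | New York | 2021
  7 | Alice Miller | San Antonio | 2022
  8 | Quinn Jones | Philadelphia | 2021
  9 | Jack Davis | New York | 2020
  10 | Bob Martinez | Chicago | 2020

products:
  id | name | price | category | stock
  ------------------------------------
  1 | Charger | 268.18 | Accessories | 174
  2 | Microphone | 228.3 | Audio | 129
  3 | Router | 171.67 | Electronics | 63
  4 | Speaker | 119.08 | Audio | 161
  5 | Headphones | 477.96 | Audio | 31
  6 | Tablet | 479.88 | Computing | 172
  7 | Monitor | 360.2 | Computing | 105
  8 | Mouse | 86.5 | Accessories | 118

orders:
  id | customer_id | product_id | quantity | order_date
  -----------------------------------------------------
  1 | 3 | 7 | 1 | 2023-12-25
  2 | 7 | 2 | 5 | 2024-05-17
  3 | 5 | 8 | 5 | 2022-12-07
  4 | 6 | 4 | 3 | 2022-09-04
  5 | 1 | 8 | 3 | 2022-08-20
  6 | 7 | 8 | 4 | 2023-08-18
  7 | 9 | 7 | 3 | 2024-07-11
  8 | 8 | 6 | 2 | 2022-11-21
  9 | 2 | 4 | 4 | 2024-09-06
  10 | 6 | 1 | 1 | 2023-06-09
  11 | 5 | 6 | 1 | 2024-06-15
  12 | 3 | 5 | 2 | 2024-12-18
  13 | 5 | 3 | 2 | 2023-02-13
SELECT DISTINCT city FROM customers ORDER BY city

Execution result:
city
Austin
Chicago
Dallas
Houston
New York
Philadelphia
Phoenix
San Antonio
San Diego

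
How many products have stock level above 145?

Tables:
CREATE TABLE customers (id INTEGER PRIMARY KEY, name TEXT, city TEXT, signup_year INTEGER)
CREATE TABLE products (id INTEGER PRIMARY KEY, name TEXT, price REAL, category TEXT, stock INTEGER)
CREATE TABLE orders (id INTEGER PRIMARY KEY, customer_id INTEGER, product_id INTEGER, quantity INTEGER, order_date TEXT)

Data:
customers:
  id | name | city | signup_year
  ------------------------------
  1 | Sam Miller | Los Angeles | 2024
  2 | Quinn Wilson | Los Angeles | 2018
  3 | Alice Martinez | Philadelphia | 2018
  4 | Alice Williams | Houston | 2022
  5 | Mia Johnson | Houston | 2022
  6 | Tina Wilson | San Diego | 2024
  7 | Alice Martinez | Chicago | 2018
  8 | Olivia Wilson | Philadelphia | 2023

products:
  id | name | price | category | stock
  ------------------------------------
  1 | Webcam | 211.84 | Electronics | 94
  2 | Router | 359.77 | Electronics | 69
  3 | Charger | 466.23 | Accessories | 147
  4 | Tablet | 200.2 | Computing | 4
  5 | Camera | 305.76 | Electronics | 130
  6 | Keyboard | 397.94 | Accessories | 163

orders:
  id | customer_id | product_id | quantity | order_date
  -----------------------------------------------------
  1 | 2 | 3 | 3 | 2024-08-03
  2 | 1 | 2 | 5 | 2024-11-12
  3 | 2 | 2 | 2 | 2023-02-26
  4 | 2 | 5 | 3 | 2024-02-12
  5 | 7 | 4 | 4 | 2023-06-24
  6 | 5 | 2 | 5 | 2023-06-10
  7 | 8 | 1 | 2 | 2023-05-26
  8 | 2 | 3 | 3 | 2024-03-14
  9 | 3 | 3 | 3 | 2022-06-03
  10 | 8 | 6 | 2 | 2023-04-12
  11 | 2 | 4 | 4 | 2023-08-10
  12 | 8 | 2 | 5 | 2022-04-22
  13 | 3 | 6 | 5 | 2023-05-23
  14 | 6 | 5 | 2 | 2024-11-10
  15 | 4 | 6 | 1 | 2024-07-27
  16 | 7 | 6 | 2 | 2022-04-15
SELECT COUNT(*) FROM products WHERE stock > 145

Execution result:
2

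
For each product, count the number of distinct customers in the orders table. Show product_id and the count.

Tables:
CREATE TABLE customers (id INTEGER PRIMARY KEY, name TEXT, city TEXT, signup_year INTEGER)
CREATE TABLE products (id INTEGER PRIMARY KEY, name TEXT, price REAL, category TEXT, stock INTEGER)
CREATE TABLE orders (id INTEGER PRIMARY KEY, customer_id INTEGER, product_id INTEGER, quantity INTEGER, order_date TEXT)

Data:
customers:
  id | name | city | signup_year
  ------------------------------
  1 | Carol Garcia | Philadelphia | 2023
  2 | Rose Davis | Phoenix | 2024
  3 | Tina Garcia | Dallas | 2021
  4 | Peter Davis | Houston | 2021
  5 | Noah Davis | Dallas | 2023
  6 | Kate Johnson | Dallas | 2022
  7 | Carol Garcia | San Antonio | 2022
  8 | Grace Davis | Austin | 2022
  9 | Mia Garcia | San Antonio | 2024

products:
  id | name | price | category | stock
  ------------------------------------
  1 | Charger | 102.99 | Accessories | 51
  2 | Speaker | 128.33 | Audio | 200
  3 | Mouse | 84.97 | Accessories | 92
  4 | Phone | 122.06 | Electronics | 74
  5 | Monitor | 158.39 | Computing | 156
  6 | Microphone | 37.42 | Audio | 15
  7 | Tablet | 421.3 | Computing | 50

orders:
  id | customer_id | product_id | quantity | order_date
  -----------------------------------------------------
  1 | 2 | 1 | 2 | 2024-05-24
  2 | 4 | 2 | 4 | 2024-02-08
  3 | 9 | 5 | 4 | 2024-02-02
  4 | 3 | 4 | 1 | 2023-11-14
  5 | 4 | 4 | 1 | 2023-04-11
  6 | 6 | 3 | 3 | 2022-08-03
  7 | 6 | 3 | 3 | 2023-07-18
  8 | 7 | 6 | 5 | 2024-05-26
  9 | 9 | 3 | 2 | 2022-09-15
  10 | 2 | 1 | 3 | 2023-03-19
SELECT product_id, COUNT(DISTINCT customer_id) AS distinct_customer_count FROM orders GROUP BY product_id

Execution result:
product_id | distinct_customer_count
1 | 1
2 | 1
3 | 2
4 | 2
5 | 1
6 | 1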